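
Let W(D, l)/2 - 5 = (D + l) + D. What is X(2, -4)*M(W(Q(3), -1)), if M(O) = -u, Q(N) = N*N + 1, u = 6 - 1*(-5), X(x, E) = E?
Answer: 44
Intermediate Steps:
u = 11 (u = 6 + 5 = 11)
Q(N) = 1 + N² (Q(N) = N² + 1 = 1 + N²)
W(D, l) = 10 + 2*l + 4*D (W(D, l) = 10 + 2*((D + l) + D) = 10 + 2*(l + 2*D) = 10 + (2*l + 4*D) = 10 + 2*l + 4*D)
M(O) = -11 (M(O) = -1*11 = -11)
X(2, -4)*M(W(Q(3), -1)) = -4*(-11) = 44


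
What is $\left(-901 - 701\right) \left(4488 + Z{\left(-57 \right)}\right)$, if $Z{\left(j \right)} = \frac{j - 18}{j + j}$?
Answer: $- \frac{136625769}{19} \approx -7.1908 \cdot 10^{6}$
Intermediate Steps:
$Z{\left(j \right)} = \frac{-18 + j}{2 j}$
$\left(-901 - 701\right) \left(4488 + Z{\left(-57 \right)}\right) = \left(-901 - 701\right) \left(4488 + \frac{-18 - 57}{2 \left(-57\right)}\right) = - 1602 \left(4488 + \frac{1}{2} \left(- \frac{1}{57}\right) \left(-75\right)\right) = - 1602 \left(4488 + \frac{25}{38}\right) = \left(-1602\right) \frac{170569}{38} = - \frac{136625769}{19}$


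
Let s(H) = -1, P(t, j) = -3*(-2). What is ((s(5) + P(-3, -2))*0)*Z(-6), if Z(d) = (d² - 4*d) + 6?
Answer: 0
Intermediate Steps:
Z(d) = 6 + d² - 4*d
P(t, j) = 6
((s(5) + P(-3, -2))*0)*Z(-6) = ((-1 + 6)*0)*(6 + (-6)² - 4*(-6)) = (5*0)*(6 + 36 + 24) = 0*66 = 0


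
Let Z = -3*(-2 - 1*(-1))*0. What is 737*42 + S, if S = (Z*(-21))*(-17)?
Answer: 30954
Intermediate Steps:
Z = 0 (Z = -3*(-2 + 1)*0 = -3*(-1)*0 = 3*0 = 0)
S = 0 (S = (0*(-21))*(-17) = 0*(-17) = 0)
737*42 + S = 737*42 + 0 = 30954 + 0 = 30954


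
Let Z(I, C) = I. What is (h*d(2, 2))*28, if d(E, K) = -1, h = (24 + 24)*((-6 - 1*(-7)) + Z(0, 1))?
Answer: -1344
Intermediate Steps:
h = 48 (h = (24 + 24)*((-6 - 1*(-7)) + 0) = 48*((-6 + 7) + 0) = 48*(1 + 0) = 48*1 = 48)
(h*d(2, 2))*28 = (48*(-1))*28 = -48*28 = -1344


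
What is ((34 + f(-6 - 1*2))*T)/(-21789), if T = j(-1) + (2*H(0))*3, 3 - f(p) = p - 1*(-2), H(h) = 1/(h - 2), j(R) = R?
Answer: 172/21789 ≈ 0.0078939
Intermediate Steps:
H(h) = 1/(-2 + h)
f(p) = 1 - p (f(p) = 3 - (p - 1*(-2)) = 3 - (p + 2) = 3 - (2 + p) = 3 + (-2 - p) = 1 - p)
T = -4 (T = -1 + (2/(-2 + 0))*3 = -1 + (2/(-2))*3 = -1 + (2*(-1/2))*3 = -1 - 1*3 = -1 - 3 = -4)
((34 + f(-6 - 1*2))*T)/(-21789) = ((34 + (1 - (-6 - 1*2)))*(-4))/(-21789) = ((34 + (1 - (-6 - 2)))*(-4))*(-1/21789) = ((34 + (1 - 1*(-8)))*(-4))*(-1/21789) = ((34 + (1 + 8))*(-4))*(-1/21789) = ((34 + 9)*(-4))*(-1/21789) = (43*(-4))*(-1/21789) = -172*(-1/21789) = 172/21789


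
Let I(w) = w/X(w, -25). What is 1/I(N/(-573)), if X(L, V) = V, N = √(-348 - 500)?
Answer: -14325*I*√53/212 ≈ -491.92*I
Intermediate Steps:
N = 4*I*√53 (N = √(-848) = 4*I*√53 ≈ 29.12*I)
I(w) = -w/25 (I(w) = w/(-25) = w*(-1/25) = -w/25)
1/I(N/(-573)) = 1/(-4*I*√53/(25*(-573))) = 1/(-4*I*√53*(-1)/(25*573)) = 1/(-(-4)*I*√53/14325) = 1/(4*I*√53/14325) = -14325*I*√53/212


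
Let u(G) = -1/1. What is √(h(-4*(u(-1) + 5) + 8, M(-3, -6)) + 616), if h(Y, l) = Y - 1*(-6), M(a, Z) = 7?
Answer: √614 ≈ 24.779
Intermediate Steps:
u(G) = -1 (u(G) = -1*1 = -1)
h(Y, l) = 6 + Y (h(Y, l) = Y + 6 = 6 + Y)
√(h(-4*(u(-1) + 5) + 8, M(-3, -6)) + 616) = √((6 + (-4*(-1 + 5) + 8)) + 616) = √((6 + (-4*4 + 8)) + 616) = √((6 + (-16 + 8)) + 616) = √((6 - 8) + 616) = √(-2 + 616) = √614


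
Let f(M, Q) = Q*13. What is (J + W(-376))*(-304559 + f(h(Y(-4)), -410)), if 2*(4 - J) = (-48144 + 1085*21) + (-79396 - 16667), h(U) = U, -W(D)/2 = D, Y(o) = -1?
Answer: -19047947163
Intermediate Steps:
W(D) = -2*D
f(M, Q) = 13*Q
J = 60715 (J = 4 - ((-48144 + 1085*21) + (-79396 - 16667))/2 = 4 - ((-48144 + 22785) - 96063)/2 = 4 - (-25359 - 96063)/2 = 4 - ½*(-121422) = 4 + 60711 = 60715)
(J + W(-376))*(-304559 + f(h(Y(-4)), -410)) = (60715 - 2*(-376))*(-304559 + 13*(-410)) = (60715 + 752)*(-304559 - 5330) = 61467*(-309889) = -19047947163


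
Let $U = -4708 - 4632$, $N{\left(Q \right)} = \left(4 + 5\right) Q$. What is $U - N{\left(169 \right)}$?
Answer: $-10861$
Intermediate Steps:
$N{\left(Q \right)} = 9 Q$
$U = -9340$ ($U = -4708 - 4632 = -9340$)
$U - N{\left(169 \right)} = -9340 - 9 \cdot 169 = -9340 - 1521 = -10861$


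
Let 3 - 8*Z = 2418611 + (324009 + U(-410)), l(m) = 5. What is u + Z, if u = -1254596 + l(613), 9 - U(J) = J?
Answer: -3194941/2 ≈ -1.5975e+6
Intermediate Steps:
U(J) = 9 - J
u = -1254591 (u = -1254596 + 5 = -1254591)
Z = -685759/2 (Z = 3/8 - (2418611 + (324009 + (9 - 1*(-410))))/8 = 3/8 - (2418611 + (324009 + (9 + 410)))/8 = 3/8 - (2418611 + (324009 + 419))/8 = 3/8 - (2418611 + 324428)/8 = 3/8 - ⅛*2743039 = 3/8 - 2743039/8 = -685759/2 ≈ -3.4288e+5)
u + Z = -1254591 - 685759/2 = -3194941/2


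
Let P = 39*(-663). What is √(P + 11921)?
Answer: 4*I*√871 ≈ 118.05*I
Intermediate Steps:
P = -25857
√(P + 11921) = √(-25857 + 11921) = √(-13936) = 4*I*√871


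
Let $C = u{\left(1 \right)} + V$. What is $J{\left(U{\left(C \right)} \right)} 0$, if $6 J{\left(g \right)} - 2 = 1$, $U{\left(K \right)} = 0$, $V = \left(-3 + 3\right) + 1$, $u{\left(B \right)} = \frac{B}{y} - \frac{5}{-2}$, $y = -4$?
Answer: $0$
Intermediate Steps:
$u{\left(B \right)} = \frac{5}{2} - \frac{B}{4}$ ($u{\left(B \right)} = \frac{B}{-4} - \frac{5}{-2} = B \left(- \frac{1}{4}\right) - - \frac{5}{2} = - \frac{B}{4} + \frac{5}{2} = \frac{5}{2} - \frac{B}{4}$)
$V = 1$ ($V = 0 + 1 = 1$)
$C = \frac{13}{4}$ ($C = \left(\frac{5}{2} - \frac{1}{4}\right) + 1 = \frac{9}{4} + 1 = \frac{13}{4} \approx 3.25$)
$J{\left(g \right)} = \frac{1}{2}$ ($J{\left(g \right)} = \frac{1}{3} + \frac{1}{6} \cdot 1 = \frac{1}{3} + \frac{1}{6} = \frac{1}{2}$)
$J{\left(U{\left(C \right)} \right)} 0 = \frac{1}{2} \cdot 0 = 0$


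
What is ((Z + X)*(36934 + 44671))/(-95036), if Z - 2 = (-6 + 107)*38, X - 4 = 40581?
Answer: -3625302125/95036 ≈ -38147.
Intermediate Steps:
X = 40585 (X = 4 + 40581 = 40585)
Z = 3840 (Z = 2 + (-6 + 107)*38 = 2 + 101*38 = 2 + 3838 = 3840)
((Z + X)*(36934 + 44671))/(-95036) = ((3840 + 40585)*(36934 + 44671))/(-95036) = (44425*81605)*(-1/95036) = 3625302125*(-1/95036) = -3625302125/95036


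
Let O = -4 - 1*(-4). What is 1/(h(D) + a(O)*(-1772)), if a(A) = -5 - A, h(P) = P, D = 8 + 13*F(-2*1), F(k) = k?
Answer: 1/8842 ≈ 0.00011310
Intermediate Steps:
D = -18 (D = 8 + 13*(-2*1) = 8 + 13*(-2) = 8 - 26 = -18)
O = 0 (O = -4 + 4 = 0)
1/(h(D) + a(O)*(-1772)) = 1/(-18 + (-5 - 1*0)*(-1772)) = 1/(-18 + (-5 + 0)*(-1772)) = 1/(-18 - 5*(-1772)) = 1/(-18 + 8860) = 1/8842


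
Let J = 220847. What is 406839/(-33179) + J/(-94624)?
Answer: -45824216149/3139529696 ≈ -14.596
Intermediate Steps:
406839/(-33179) + J/(-94624) = 406839/(-33179) + 220847/(-94624) = 406839*(-1/33179) + 220847*(-1/94624) = -406839/33179 - 220847/94624 = -45824216149/3139529696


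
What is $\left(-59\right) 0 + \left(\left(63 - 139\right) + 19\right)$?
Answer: $-57$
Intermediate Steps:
$\left(-59\right) 0 + \left(\left(63 - 139\right) + 19\right) = 0 + \left(-76 + 19\right) = 0 - 57 = -57$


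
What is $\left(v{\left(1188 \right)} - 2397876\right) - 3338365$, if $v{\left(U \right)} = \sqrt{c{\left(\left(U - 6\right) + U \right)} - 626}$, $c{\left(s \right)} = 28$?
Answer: $-5736241 + i \sqrt{598} \approx -5.7362 \cdot 10^{6} + 24.454 i$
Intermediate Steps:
$v{\left(U \right)} = i \sqrt{598}$ ($v{\left(U \right)} = \sqrt{28 - 626} = \sqrt{-598} = i \sqrt{598}$)
$\left(v{\left(1188 \right)} - 2397876\right) - 3338365 = \left(i \sqrt{598} - 2397876\right) - 3338365 = \left(-2397876 + i \sqrt{598}\right) - 3338365 = -5736241 + i \sqrt{598}$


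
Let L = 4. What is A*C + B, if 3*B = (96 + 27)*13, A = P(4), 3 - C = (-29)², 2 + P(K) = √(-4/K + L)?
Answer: 2209 - 838*√3 ≈ 757.54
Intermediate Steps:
P(K) = -2 + √(4 - 4/K) (P(K) = -2 + √(-4/K + 4) = -2 + √(4 - 4/K))
C = -838 (C = 3 - 1*(-29)² = 3 - 1*841 = 3 - 841 = -838)
A = -2 + √3 (A = -2 + 2*√((-1 + 4)/4) = -2 + 2*√((¼)*3) = -2 + 2*√(¾) = -2 + 2*(√3/2) = -2 + √3 ≈ -0.26795)
B = 533 (B = ((96 + 27)*13)/3 = (123*13)/3 = (⅓)*1599 = 533)
A*C + B = (-2 + √3)*(-838) + 533 = (1676 - 838*√3) + 533 = 2209 - 838*√3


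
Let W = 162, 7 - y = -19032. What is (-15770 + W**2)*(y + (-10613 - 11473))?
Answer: -31914278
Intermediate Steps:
y = 19039 (y = 7 - 1*(-19032) = 7 + 19032 = 19039)
(-15770 + W**2)*(y + (-10613 - 11473)) = (-15770 + 162**2)*(19039 + (-10613 - 11473)) = (-15770 + 26244)*(19039 - 22086) = 10474*(-3047) = -31914278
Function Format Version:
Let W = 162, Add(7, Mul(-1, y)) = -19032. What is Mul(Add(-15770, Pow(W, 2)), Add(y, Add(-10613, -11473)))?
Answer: -31914278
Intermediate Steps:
y = 19039 (y = Add(7, Mul(-1, -19032)) = Add(7, 19032) = 19039)
Mul(Add(-15770, Pow(W, 2)), Add(y, Add(-10613, -11473))) = Mul(Add(-15770, Pow(162, 2)), Add(19039, Add(-10613, -11473))) = Mul(Add(-15770, 26244), Add(19039, -22086)) = Mul(10474, -3047) = -31914278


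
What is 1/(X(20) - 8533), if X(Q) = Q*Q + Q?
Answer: -1/8113 ≈ -0.00012326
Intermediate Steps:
X(Q) = Q + Q**2 (X(Q) = Q**2 + Q = Q + Q**2)
1/(X(20) - 8533) = 1/(20*(1 + 20) - 8533) = 1/(20*21 - 8533) = 1/(420 - 8533) = 1/(-8113) = -1/8113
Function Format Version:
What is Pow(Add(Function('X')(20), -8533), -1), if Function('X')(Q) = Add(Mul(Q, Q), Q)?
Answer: Rational(-1, 8113) ≈ -0.00012326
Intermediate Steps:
Function('X')(Q) = Add(Q, Pow(Q, 2)) (Function('X')(Q) = Add(Pow(Q, 2), Q) = Add(Q, Pow(Q, 2)))
Pow(Add(Function('X')(20), -8533), -1) = Pow(Add(Mul(20, Add(1, 20)), -8533), -1) = Pow(Add(Mul(20, 21), -8533), -1) = Pow(Add(420, -8533), -1) = Pow(-8113, -1) = Rational(-1, 8113)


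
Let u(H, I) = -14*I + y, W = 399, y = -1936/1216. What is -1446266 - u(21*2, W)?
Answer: -109491559/76 ≈ -1.4407e+6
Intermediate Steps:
y = -121/76 (y = -1936*1/1216 = -121/76 ≈ -1.5921)
u(H, I) = -121/76 - 14*I (u(H, I) = -14*I - 121/76 = -121/76 - 14*I)
-1446266 - u(21*2, W) = -1446266 - (-121/76 - 14*399) = -1446266 - (-121/76 - 5586) = -1446266 - 1*(-424657/76) = -1446266 + 424657/76 = -109491559/76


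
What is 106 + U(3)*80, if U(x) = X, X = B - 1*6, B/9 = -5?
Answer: -3974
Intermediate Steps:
B = -45 (B = 9*(-5) = -45)
X = -51 (X = -45 - 1*6 = -45 - 6 = -51)
U(x) = -51
106 + U(3)*80 = 106 - 51*80 = 106 - 4080 = -3974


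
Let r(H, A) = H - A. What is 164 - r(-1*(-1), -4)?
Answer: 159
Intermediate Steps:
164 - r(-1*(-1), -4) = 164 - (-1*(-1) - 1*(-4)) = 164 - (1 + 4) = 164 - 1*5 = 164 - 5 = 159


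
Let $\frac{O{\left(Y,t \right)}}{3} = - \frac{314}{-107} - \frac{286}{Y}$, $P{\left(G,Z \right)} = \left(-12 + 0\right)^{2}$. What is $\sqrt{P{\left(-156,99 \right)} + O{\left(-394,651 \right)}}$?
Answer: $\frac{\sqrt{68861994387}}{21079} \approx 12.449$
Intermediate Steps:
$P{\left(G,Z \right)} = 144$ ($P{\left(G,Z \right)} = \left(-12\right)^{2} = 144$)
$O{\left(Y,t \right)} = \frac{942}{107} - \frac{858}{Y}$ ($O{\left(Y,t \right)} = 3 \left(- \frac{314}{-107} - \frac{286}{Y}\right) = 3 \left(\left(-314\right) \left(- \frac{1}{107}\right) - \frac{286}{Y}\right) = 3 \left(\frac{314}{107} - \frac{286}{Y}\right) = \frac{942}{107} - \frac{858}{Y}$)
$\sqrt{P{\left(-156,99 \right)} + O{\left(-394,651 \right)}} = \sqrt{144 + \left(\frac{942}{107} - \frac{858}{-394}\right)} = \sqrt{144 + \left(\frac{942}{107} - - \frac{429}{197}\right)} = \sqrt{144 + \left(\frac{942}{107} + \frac{429}{197}\right)} = \sqrt{144 + \frac{231477}{21079}} = \sqrt{\frac{3266853}{21079}} = \frac{\sqrt{68861994387}}{21079}$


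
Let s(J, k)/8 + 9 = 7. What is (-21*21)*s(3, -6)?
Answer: 7056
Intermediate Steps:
s(J, k) = -16 (s(J, k) = -72 + 8*7 = -72 + 56 = -16)
(-21*21)*s(3, -6) = -21*21*(-16) = -441*(-16) = 7056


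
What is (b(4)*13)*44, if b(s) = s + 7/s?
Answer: 3289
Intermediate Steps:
(b(4)*13)*44 = ((4 + 7/4)*13)*44 = ((23/4)*13)*44 = (299/4)*44 = 3289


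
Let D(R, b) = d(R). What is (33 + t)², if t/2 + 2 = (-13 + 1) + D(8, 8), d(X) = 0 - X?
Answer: 121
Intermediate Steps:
d(X) = -X
D(R, b) = -R
t = -44 (t = -4 + 2*((-13 + 1) - 1*8) = -4 + 2*(-12 - 8) = -4 + 2*(-20) = -4 - 40 = -44)
(33 + t)² = (33 - 44)² = (-11)² = 121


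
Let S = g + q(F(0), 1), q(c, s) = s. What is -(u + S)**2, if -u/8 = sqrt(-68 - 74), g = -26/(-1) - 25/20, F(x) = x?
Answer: 134799/16 + 412*I*sqrt(142) ≈ 8424.9 + 4909.5*I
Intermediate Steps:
g = 99/4 (g = -26*(-1) - 25*1/20 = 26 - 5/4 = 99/4 ≈ 24.750)
u = -8*I*sqrt(142) (u = -8*sqrt(-68 - 74) = -8*I*sqrt(142) ≈ -95.331*I)
S = 103/4 (S = 99/4 + 1 = 103/4 ≈ 25.750)
-(u + S)**2 = -(-8*I*sqrt(142) + 103/4)**2 = -(103/4 - 8*I*sqrt(142))**2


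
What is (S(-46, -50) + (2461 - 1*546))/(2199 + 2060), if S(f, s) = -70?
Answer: 1845/4259 ≈ 0.43320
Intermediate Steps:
(S(-46, -50) + (2461 - 1*546))/(2199 + 2060) = (-70 + (2461 - 1*546))/(2199 + 2060) = (-70 + (2461 - 546))/4259 = (-70 + 1915)*(1/4259) = 1845*(1/4259) = 1845/4259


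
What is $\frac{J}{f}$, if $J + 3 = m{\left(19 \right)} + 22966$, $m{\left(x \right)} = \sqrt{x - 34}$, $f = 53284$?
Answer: $\frac{22963}{53284} + \frac{i \sqrt{15}}{53284} \approx 0.43095 + 7.2686 \cdot 10^{-5} i$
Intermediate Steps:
$m{\left(x \right)} = \sqrt{-34 + x}$
$J = 22963 + i \sqrt{15}$ ($J = -3 + \left(\sqrt{-34 + 19} + 22966\right) = -3 + \left(\sqrt{-15} + 22966\right) = -3 + \left(i \sqrt{15} + 22966\right) = -3 + \left(22966 + i \sqrt{15}\right) = 22963 + i \sqrt{15} \approx 22963.0 + 3.873 i$)
$\frac{J}{f} = \frac{22963 + i \sqrt{15}}{53284} = \left(22963 + i \sqrt{15}\right) \frac{1}{53284} = \frac{22963}{53284} + \frac{i \sqrt{15}}{53284}$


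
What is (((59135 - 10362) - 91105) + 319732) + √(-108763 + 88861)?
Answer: 277400 + I*√19902 ≈ 2.774e+5 + 141.07*I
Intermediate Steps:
(((59135 - 10362) - 91105) + 319732) + √(-108763 + 88861) = ((48773 - 91105) + 319732) + √(-19902) = (-42332 + 319732) + I*√19902 = 277400 + I*√19902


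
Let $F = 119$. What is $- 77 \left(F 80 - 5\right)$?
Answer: $-732655$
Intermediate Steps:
$- 77 \left(F 80 - 5\right) = - 77 \left(119 \cdot 80 - 5\right) = - 77 \left(9520 - 5\right) = \left(-77\right) 9515 = -732655$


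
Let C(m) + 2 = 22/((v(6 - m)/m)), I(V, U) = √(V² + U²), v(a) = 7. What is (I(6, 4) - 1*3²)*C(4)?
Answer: -666/7 + 148*√13/7 ≈ -18.911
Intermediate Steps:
I(V, U) = √(U² + V²)
C(m) = -2 + 22*m/7 (C(m) = -2 + 22/((7/m)) = -2 + 22*(m/7) = -2 + 22*m/7)
(I(6, 4) - 1*3²)*C(4) = (√(4² + 6²) - 1*3²)*(-2 + (22/7)*4) = (√(16 + 36) - 1*9)*(-2 + 88/7) = (√52 - 9)*(74/7) = (2*√13 - 9)*(74/7) = (-9 + 2*√13)*(74/7) = -666/7 + 148*√13/7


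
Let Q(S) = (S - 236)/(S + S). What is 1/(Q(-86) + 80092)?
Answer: 86/6888073 ≈ 1.2485e-5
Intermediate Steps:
Q(S) = (-236 + S)/(2*S) (Q(S) = (-236 + S)/((2*S)) = (-236 + S)*(1/(2*S)) = (-236 + S)/(2*S))
1/(Q(-86) + 80092) = 1/((½)*(-236 - 86)/(-86) + 80092) = 1/((½)*(-1/86)*(-322) + 80092) = 1/(161/86 + 80092) = 1/(6888073/86) = 86/6888073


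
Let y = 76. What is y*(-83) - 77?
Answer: -6385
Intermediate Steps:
y*(-83) - 77 = 76*(-83) - 77 = -6308 - 77 = -6385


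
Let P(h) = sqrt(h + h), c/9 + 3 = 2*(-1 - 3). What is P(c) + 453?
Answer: 453 + 3*I*sqrt(22) ≈ 453.0 + 14.071*I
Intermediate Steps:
c = -99 (c = -27 + 9*(2*(-1 - 3)) = -27 + 9*(2*(-4)) = -27 + 9*(-8) = -27 - 72 = -99)
P(h) = sqrt(2)*sqrt(h) (P(h) = sqrt(2*h) = sqrt(2)*sqrt(h))
P(c) + 453 = sqrt(2)*sqrt(-99) + 453 = sqrt(2)*(3*I*sqrt(11)) + 453 = 3*I*sqrt(22) + 453 = 453 + 3*I*sqrt(22)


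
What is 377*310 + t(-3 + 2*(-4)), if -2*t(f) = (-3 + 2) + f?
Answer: 116876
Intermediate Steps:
t(f) = 1/2 - f/2 (t(f) = -((-3 + 2) + f)/2 = -(-1 + f)/2 = 1/2 - f/2)
377*310 + t(-3 + 2*(-4)) = 377*310 + (1/2 - (-3 + 2*(-4))/2) = 116870 + (1/2 - (-3 - 8)/2) = 116870 + (1/2 - 1/2*(-11)) = 116870 + (1/2 + 11/2) = 116870 + 6 = 116876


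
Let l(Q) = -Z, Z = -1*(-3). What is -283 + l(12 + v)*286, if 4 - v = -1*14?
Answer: -1141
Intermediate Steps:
v = 18 (v = 4 - (-1)*14 = 4 - 1*(-14) = 4 + 14 = 18)
Z = 3
l(Q) = -3 (l(Q) = -1*3 = -3)
-283 + l(12 + v)*286 = -283 - 3*286 = -283 - 858 = -1141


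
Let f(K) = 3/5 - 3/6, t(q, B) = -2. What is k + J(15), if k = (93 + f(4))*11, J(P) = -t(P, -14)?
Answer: 10261/10 ≈ 1026.1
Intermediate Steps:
J(P) = 2 (J(P) = -1*(-2) = 2)
f(K) = 1/10 (f(K) = 3*(1/5) - 3*1/6 = 3/5 - 1/2 = 1/10)
k = 10241/10 (k = (93 + 1/10)*11 = (931/10)*11 = 10241/10 ≈ 1024.1)
k + J(15) = 10241/10 + 2 = 10261/10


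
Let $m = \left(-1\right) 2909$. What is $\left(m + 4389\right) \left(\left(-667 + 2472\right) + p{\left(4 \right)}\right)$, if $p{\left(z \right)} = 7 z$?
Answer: $2712840$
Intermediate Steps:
$m = -2909$
$\left(m + 4389\right) \left(\left(-667 + 2472\right) + p{\left(4 \right)}\right) = \left(-2909 + 4389\right) \left(\left(-667 + 2472\right) + 7 \cdot 4\right) = 1480 \left(1805 + 28\right) = 1480 \cdot 1833 = 2712840$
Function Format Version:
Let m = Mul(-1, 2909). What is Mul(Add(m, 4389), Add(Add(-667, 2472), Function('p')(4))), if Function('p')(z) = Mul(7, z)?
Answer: 2712840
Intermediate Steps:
m = -2909
Mul(Add(m, 4389), Add(Add(-667, 2472), Function('p')(4))) = Mul(Add(-2909, 4389), Add(Add(-667, 2472), Mul(7, 4))) = Mul(1480, Add(1805, 28)) = Mul(1480, 1833) = 2712840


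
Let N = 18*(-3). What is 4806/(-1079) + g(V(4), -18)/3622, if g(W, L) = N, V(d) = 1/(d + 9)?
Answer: -8732799/1954069 ≈ -4.4690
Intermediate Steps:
N = -54
V(d) = 1/(9 + d)
g(W, L) = -54
4806/(-1079) + g(V(4), -18)/3622 = 4806/(-1079) - 54/3622 = 4806*(-1/1079) - 54*1/3622 = -4806/1079 - 27/1811 = -8732799/1954069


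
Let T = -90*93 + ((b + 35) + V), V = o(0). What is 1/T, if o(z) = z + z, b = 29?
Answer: -1/8306 ≈ -0.00012039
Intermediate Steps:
o(z) = 2*z
V = 0 (V = 2*0 = 0)
T = -8306 (T = -90*93 + ((29 + 35) + 0) = -8370 + (64 + 0) = -8370 + 64 = -8306)
1/T = 1/(-8306) = -1/8306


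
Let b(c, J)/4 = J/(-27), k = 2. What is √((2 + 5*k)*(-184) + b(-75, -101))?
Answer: 2*I*√44409/9 ≈ 46.83*I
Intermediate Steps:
b(c, J) = -4*J/27 (b(c, J) = 4*(J/(-27)) = 4*(J*(-1/27)) = 4*(-J/27) = -4*J/27)
√((2 + 5*k)*(-184) + b(-75, -101)) = √((2 + 5*2)*(-184) - 4/27*(-101)) = √((2 + 10)*(-184) + 404/27) = √(12*(-184) + 404/27) = √(-2208 + 404/27) = √(-59212/27) = 2*I*√44409/9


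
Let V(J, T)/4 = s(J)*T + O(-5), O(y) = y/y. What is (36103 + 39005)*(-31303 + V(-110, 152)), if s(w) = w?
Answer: -7374028332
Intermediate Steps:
O(y) = 1
V(J, T) = 4 + 4*J*T (V(J, T) = 4*(J*T + 1) = 4*(1 + J*T) = 4 + 4*J*T)
(36103 + 39005)*(-31303 + V(-110, 152)) = (36103 + 39005)*(-31303 + (4 + 4*(-110)*152)) = 75108*(-31303 + (4 - 66880)) = 75108*(-31303 - 66876) = 75108*(-98179) = -7374028332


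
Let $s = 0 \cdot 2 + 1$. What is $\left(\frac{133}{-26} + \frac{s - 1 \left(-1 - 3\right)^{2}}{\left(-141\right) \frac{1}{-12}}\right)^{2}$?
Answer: $\frac{61011721}{1493284} \approx 40.857$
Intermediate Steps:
$s = 1$ ($s = 0 + 1 = 1$)
$\left(\frac{133}{-26} + \frac{s - 1 \left(-1 - 3\right)^{2}}{\left(-141\right) \frac{1}{-12}}\right)^{2} = \left(\frac{133}{-26} + \frac{1 - 1 \left(-1 - 3\right)^{2}}{\left(-141\right) \frac{1}{-12}}\right)^{2} = \left(133 \left(- \frac{1}{26}\right) + \frac{1 - 1 \left(-4\right)^{2}}{\left(-141\right) \left(- \frac{1}{12}\right)}\right)^{2} = \left(- \frac{133}{26} + \frac{1 - 1 \cdot 16}{\frac{47}{4}}\right)^{2} = \left(- \frac{133}{26} + \left(1 - 16\right) \frac{4}{47}\right)^{2} = \left(- \frac{133}{26} - \frac{60}{47}\right)^{2} = \left(- \frac{7811}{1222}\right)^{2} = \frac{61011721}{1493284}$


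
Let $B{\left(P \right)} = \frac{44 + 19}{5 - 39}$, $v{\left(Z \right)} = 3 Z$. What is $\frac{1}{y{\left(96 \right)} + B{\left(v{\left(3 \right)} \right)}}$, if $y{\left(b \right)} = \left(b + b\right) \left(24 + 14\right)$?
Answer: $\frac{34}{248001} \approx 0.0001371$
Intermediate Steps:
$y{\left(b \right)} = 76 b$ ($y{\left(b \right)} = 2 b 38 = 76 b$)
$B{\left(P \right)} = - \frac{63}{34}$ ($B{\left(P \right)} = \frac{63}{-34} = 63 \left(- \frac{1}{34}\right) = - \frac{63}{34}$)
$\frac{1}{y{\left(96 \right)} + B{\left(v{\left(3 \right)} \right)}} = \frac{1}{76 \cdot 96 - \frac{63}{34}} = \frac{1}{7296 - \frac{63}{34}} = \frac{1}{\frac{248001}{34}} = \frac{34}{248001}$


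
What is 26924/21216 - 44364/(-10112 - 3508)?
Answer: 27248573/6020040 ≈ 4.5263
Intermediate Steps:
26924/21216 - 44364/(-10112 - 3508) = 26924*(1/21216) - 44364/(-13620) = 6731/5304 - 44364*(-1/13620) = 6731/5304 + 3697/1135 = 27248573/6020040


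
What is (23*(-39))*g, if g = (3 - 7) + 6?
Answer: -1794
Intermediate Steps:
g = 2 (g = -4 + 6 = 2)
(23*(-39))*g = (23*(-39))*2 = -897*2 = -1794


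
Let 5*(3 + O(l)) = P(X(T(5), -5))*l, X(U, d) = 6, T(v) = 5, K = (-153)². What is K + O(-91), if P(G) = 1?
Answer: 116939/5 ≈ 23388.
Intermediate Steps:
K = 23409
O(l) = -3 + l/5 (O(l) = -3 + (1*l)/5 = -3 + l/5)
K + O(-91) = 23409 + (-3 + (⅕)*(-91)) = 23409 + (-3 - 91/5) = 23409 - 106/5 = 116939/5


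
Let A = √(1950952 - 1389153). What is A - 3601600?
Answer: -3601600 + √561799 ≈ -3.6009e+6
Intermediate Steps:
A = √561799 ≈ 749.53
A - 3601600 = √561799 - 3601600 = -3601600 + √561799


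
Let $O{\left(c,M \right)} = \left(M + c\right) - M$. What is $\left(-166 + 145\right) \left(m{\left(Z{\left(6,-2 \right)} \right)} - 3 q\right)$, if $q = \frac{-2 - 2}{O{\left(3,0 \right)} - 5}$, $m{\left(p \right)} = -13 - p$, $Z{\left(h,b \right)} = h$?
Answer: $525$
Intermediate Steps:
$O{\left(c,M \right)} = c$
$q = 2$ ($q = \frac{-2 - 2}{3 - 5} = - \frac{4}{-2} = \left(-4\right) \left(- \frac{1}{2}\right) = 2$)
$\left(-166 + 145\right) \left(m{\left(Z{\left(6,-2 \right)} \right)} - 3 q\right) = \left(-166 + 145\right) \left(\left(-13 - 6\right) - 6\right) = - 21 \left(\left(-13 - 6\right) - 6\right) = - 21 \left(-19 - 6\right) = \left(-21\right) \left(-25\right) = 525$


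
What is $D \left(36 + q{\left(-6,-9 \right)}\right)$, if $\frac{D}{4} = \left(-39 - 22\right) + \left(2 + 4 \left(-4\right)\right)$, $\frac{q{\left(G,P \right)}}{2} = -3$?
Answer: $-9000$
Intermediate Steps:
$q{\left(G,P \right)} = -6$ ($q{\left(G,P \right)} = 2 \left(-3\right) = -6$)
$D = -300$ ($D = 4 \left(\left(-39 - 22\right) + \left(2 + 4 \left(-4\right)\right)\right) = 4 \left(-61 + \left(2 - 16\right)\right) = 4 \left(-61 - 14\right) = 4 \left(-75\right) = -300$)
$D \left(36 + q{\left(-6,-9 \right)}\right) = - 300 \left(36 - 6\right) = \left(-300\right) 30 = -9000$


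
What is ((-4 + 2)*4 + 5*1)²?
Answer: 9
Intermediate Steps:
((-4 + 2)*4 + 5*1)² = (-2*4 + 5)² = (-8 + 5)² = (-3)² = 9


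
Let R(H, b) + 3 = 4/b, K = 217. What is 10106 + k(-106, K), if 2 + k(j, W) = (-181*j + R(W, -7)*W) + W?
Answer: 28732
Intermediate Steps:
R(H, b) = -3 + 4/b
k(j, W) = -2 - 181*j - 18*W/7 (k(j, W) = -2 + ((-181*j + (-3 + 4/(-7))*W) + W) = -2 + ((-181*j + (-3 + 4*(-⅐))*W) + W) = -2 + ((-181*j + (-3 - 4/7)*W) + W) = -2 + ((-181*j - 25*W/7) + W) = -2 + (-181*j - 18*W/7) = -2 - 181*j - 18*W/7)
10106 + k(-106, K) = 10106 + (-2 - 181*(-106) - 18/7*217) = 10106 + (-2 + 19186 - 558) = 10106 + 18626 = 28732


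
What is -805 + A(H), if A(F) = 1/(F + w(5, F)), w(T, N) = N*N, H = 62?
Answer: -3144329/3906 ≈ -805.00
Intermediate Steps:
w(T, N) = N²
A(F) = 1/(F + F²)
-805 + A(H) = -805 + 1/(62*(1 + 62)) = -805 + (1/62)/63 = -805 + (1/62)*(1/63) = -805 + 1/3906 = -3144329/3906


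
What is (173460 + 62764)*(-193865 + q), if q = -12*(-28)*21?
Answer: -44128769216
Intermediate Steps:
q = 7056 (q = 336*21 = 7056)
(173460 + 62764)*(-193865 + q) = (173460 + 62764)*(-193865 + 7056) = 236224*(-186809) = -44128769216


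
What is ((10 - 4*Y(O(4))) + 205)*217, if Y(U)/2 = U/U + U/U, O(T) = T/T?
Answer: 43183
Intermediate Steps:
O(T) = 1
Y(U) = 4 (Y(U) = 2*(U/U + U/U) = 2*(1 + 1) = 2*2 = 4)
((10 - 4*Y(O(4))) + 205)*217 = ((10 - 4*4) + 205)*217 = ((10 - 16) + 205)*217 = (-6 + 205)*217 = 199*217 = 43183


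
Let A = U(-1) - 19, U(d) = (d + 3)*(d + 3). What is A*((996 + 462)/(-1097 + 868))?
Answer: 21870/229 ≈ 95.502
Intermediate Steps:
U(d) = (3 + d)**2 (U(d) = (3 + d)*(3 + d) = (3 + d)**2)
A = -15 (A = (3 - 1)**2 - 19 = 2**2 - 19 = 4 - 19 = -15)
A*((996 + 462)/(-1097 + 868)) = -15*(996 + 462)/(-1097 + 868) = -21870/(-229) = -21870*(-1)/229 = -15*(-1458/229) = 21870/229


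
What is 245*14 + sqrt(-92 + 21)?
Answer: 3430 + I*sqrt(71) ≈ 3430.0 + 8.4261*I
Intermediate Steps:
245*14 + sqrt(-92 + 21) = 3430 + sqrt(-71) = 3430 + I*sqrt(71)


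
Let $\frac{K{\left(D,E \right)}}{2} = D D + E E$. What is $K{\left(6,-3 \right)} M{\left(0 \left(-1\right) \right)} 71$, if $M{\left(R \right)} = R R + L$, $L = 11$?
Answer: $70290$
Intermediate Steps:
$M{\left(R \right)} = 11 + R^{2}$ ($M{\left(R \right)} = R R + 11 = R^{2} + 11 = 11 + R^{2}$)
$K{\left(D,E \right)} = 2 D^{2} + 2 E^{2}$ ($K{\left(D,E \right)} = 2 \left(D D + E E\right) = 2 \left(D^{2} + E^{2}\right) = 2 D^{2} + 2 E^{2}$)
$K{\left(6,-3 \right)} M{\left(0 \left(-1\right) \right)} 71 = \left(2 \cdot 6^{2} + 2 \left(-3\right)^{2}\right) \left(11 + \left(0 \left(-1\right)\right)^{2}\right) 71 = \left(2 \cdot 36 + 2 \cdot 9\right) \left(11 + 0^{2}\right) 71 = \left(72 + 18\right) \left(11 + 0\right) 71 = 90 \cdot 11 \cdot 71 = 990 \cdot 71 = 70290$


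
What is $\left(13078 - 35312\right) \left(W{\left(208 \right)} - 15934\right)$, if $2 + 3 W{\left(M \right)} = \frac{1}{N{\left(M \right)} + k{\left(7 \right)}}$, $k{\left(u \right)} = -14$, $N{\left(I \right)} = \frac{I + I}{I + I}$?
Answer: $\frac{4605795334}{13} \approx 3.5429 \cdot 10^{8}$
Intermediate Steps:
$N{\left(I \right)} = 1$ ($N{\left(I \right)} = \frac{2 I}{2 I} = 2 I \frac{1}{2 I} = 1$)
$W{\left(M \right)} = - \frac{9}{13}$ ($W{\left(M \right)} = - \frac{2}{3} + \frac{1}{3 \left(1 - 14\right)} = - \frac{2}{3} + \frac{1}{3 \left(-13\right)} = - \frac{2}{3} + \frac{1}{3} \left(- \frac{1}{13}\right) = - \frac{2}{3} - \frac{1}{39} = - \frac{9}{13}$)
$\left(13078 - 35312\right) \left(W{\left(208 \right)} - 15934\right) = \left(13078 - 35312\right) \left(- \frac{9}{13} - 15934\right) = \left(-22234\right) \left(- \frac{207151}{13}\right) = \frac{4605795334}{13}$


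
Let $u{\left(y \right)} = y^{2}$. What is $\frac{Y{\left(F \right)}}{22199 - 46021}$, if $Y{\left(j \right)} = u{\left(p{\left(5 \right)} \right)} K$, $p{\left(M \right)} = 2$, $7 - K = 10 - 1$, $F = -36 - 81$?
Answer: $\frac{4}{11911} \approx 0.00033582$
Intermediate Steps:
$F = -117$
$K = -2$ ($K = 7 - \left(10 - 1\right) = 7 - 9 = -2$)
$Y{\left(j \right)} = -8$ ($Y{\left(j \right)} = 2^{2} \left(-2\right) = 4 \left(-2\right) = -8$)
$\frac{Y{\left(F \right)}}{22199 - 46021} = - \frac{8}{22199 - 46021} = - \frac{8}{-23822} = \left(-8\right) \left(- \frac{1}{23822}\right) = \frac{4}{11911}$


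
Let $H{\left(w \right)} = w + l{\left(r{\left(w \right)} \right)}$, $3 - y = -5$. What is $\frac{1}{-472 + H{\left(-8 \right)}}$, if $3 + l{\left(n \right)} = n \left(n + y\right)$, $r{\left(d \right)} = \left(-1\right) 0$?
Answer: $- \frac{1}{483} \approx -0.0020704$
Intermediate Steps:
$y = 8$ ($y = 3 - -5 = 3 + 5 = 8$)
$r{\left(d \right)} = 0$
$l{\left(n \right)} = -3 + n \left(8 + n\right)$ ($l{\left(n \right)} = -3 + n \left(n + 8\right) = -3 + n \left(8 + n\right)$)
$H{\left(w \right)} = -3 + w$ ($H{\left(w \right)} = w + \left(-3 + 0^{2} + 8 \cdot 0\right) = w + \left(-3 + 0 + 0\right) = w - 3 = -3 + w$)
$\frac{1}{-472 + H{\left(-8 \right)}} = \frac{1}{-472 - 11} = \frac{1}{-483} = - \frac{1}{483}$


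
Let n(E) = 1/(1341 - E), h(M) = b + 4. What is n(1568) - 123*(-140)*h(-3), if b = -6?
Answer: -7817881/227 ≈ -34440.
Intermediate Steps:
h(M) = -2 (h(M) = -6 + 4 = -2)
n(1568) - 123*(-140)*h(-3) = -1/(-1341 + 1568) - 123*(-140)*(-2) = -1/227 - (-17220)*(-2) = -1*1/227 - 1*34440 = -1/227 - 34440 = -7817881/227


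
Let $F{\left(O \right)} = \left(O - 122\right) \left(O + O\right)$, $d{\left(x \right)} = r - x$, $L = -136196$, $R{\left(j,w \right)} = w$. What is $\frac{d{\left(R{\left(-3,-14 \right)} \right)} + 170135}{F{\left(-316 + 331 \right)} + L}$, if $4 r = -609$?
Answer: $- \frac{679987}{557624} \approx -1.2194$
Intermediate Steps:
$r = - \frac{609}{4}$ ($r = \frac{1}{4} \left(-609\right) = - \frac{609}{4} \approx -152.25$)
$d{\left(x \right)} = - \frac{609}{4} - x$
$F{\left(O \right)} = 2 O \left(-122 + O\right)$ ($F{\left(O \right)} = \left(-122 + O\right) 2 O = 2 O \left(-122 + O\right)$)
$\frac{d{\left(R{\left(-3,-14 \right)} \right)} + 170135}{F{\left(-316 + 331 \right)} + L} = \frac{\left(- \frac{609}{4} - -14\right) + 170135}{2 \left(-316 + 331\right) \left(-122 + \left(-316 + 331\right)\right) - 136196} = \frac{\left(- \frac{609}{4} + 14\right) + 170135}{2 \cdot 15 \left(-122 + 15\right) - 136196} = \frac{- \frac{553}{4} + 170135}{2 \cdot 15 \left(-107\right) - 136196} = \frac{679987}{4 \left(-3210 - 136196\right)} = \frac{679987}{4 \left(-139406\right)} = \frac{679987}{4} \left(- \frac{1}{139406}\right) = - \frac{679987}{557624}$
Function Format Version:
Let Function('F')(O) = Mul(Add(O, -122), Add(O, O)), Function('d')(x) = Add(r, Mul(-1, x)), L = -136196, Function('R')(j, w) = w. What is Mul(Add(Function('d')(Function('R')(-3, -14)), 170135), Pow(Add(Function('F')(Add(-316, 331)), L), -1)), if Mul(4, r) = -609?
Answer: Rational(-679987, 557624) ≈ -1.2194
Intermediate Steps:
r = Rational(-609, 4) (r = Mul(Rational(1, 4), -609) = Rational(-609, 4) ≈ -152.25)
Function('d')(x) = Add(Rational(-609, 4), Mul(-1, x))
Function('F')(O) = Mul(2, O, Add(-122, O)) (Function('F')(O) = Mul(Add(-122, O), Mul(2, O)) = Mul(2, O, Add(-122, O)))
Mul(Add(Function('d')(Function('R')(-3, -14)), 170135), Pow(Add(Function('F')(Add(-316, 331)), L), -1)) = Mul(Add(Add(Rational(-609, 4), Mul(-1, -14)), 170135), Pow(Add(Mul(2, Add(-316, 331), Add(-122, Add(-316, 331))), -136196), -1)) = Mul(Add(Add(Rational(-609, 4), 14), 170135), Pow(Add(Mul(2, 15, Add(-122, 15)), -136196), -1)) = Mul(Add(Rational(-553, 4), 170135), Pow(Add(Mul(2, 15, -107), -136196), -1)) = Mul(Rational(679987, 4), Pow(Add(-3210, -136196), -1)) = Mul(Rational(679987, 4), Pow(-139406, -1)) = Mul(Rational(679987, 4), Rational(-1, 139406)) = Rational(-679987, 557624)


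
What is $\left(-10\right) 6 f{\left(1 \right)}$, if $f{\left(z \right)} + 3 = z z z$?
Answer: $120$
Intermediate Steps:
$f{\left(z \right)} = -3 + z^{3}$ ($f{\left(z \right)} = -3 + z z z = -3 + z^{2} z = -3 + z^{3}$)
$\left(-10\right) 6 f{\left(1 \right)} = \left(-10\right) 6 \left(-3 + 1^{3}\right) = - 60 \left(-3 + 1\right) = \left(-60\right) \left(-2\right) = 120$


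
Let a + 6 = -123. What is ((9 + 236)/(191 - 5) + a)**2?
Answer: 564015001/34596 ≈ 16303.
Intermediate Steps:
a = -129 (a = -6 - 123 = -129)
((9 + 236)/(191 - 5) + a)**2 = ((9 + 236)/(191 - 5) - 129)**2 = (245/186 - 129)**2 = (-23749/186)**2 = 564015001/34596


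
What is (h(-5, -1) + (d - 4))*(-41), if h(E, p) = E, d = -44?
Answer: 2173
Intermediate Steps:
(h(-5, -1) + (d - 4))*(-41) = (-5 + (-44 - 4))*(-41) = (-5 - 48)*(-41) = -53*(-41) = 2173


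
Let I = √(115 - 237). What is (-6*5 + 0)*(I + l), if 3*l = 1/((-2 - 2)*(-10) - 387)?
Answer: 10/347 - 30*I*√122 ≈ 0.028818 - 331.36*I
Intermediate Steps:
I = I*√122 (I = √(-122) = I*√122 ≈ 11.045*I)
l = -1/1041 (l = 1/(3*((-2 - 2)*(-10) - 387)) = 1/(3*(-4*(-10) - 387)) = 1/(3*(40 - 387)) = (⅓)/(-347) = (⅓)*(-1/347) = -1/1041 ≈ -0.00096061)
(-6*5 + 0)*(I + l) = (-6*5 + 0)*(I*√122 - 1/1041) = (-30 + 0)*(-1/1041 + I*√122) = -30*(-1/1041 + I*√122) = 10/347 - 30*I*√122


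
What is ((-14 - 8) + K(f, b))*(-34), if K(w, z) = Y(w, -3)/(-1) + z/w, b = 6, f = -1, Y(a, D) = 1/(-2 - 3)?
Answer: 4726/5 ≈ 945.20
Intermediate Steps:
Y(a, D) = -⅕ (Y(a, D) = 1/(-5) = -⅕)
K(w, z) = ⅕ + z/w (K(w, z) = -⅕/(-1) + z/w = -⅕*(-1) + z/w = ⅕ + z/w)
((-14 - 8) + K(f, b))*(-34) = ((-14 - 8) + (6 + (⅕)*(-1))/(-1))*(-34) = (-22 - (6 - ⅕))*(-34) = (-22 - 1*29/5)*(-34) = (-22 - 29/5)*(-34) = -139/5*(-34) = 4726/5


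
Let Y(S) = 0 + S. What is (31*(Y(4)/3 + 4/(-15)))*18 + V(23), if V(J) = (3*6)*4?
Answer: 3336/5 ≈ 667.20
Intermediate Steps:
Y(S) = S
V(J) = 72 (V(J) = 18*4 = 72)
(31*(Y(4)/3 + 4/(-15)))*18 + V(23) = (31*(4/3 + 4/(-15)))*18 + 72 = (31*(4*(1/3) + 4*(-1/15)))*18 + 72 = (31*(4/3 - 4/15))*18 + 72 = (31*(16/15))*18 + 72 = (496/15)*18 + 72 = 2976/5 + 72 = 3336/5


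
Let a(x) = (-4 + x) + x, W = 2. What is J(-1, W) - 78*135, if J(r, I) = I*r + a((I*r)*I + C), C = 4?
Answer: -10536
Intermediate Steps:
a(x) = -4 + 2*x
J(r, I) = 4 + I*r + 2*r*I² (J(r, I) = I*r + (-4 + 2*((I*r)*I + 4)) = I*r + (-4 + 2*(r*I² + 4)) = I*r + (-4 + 2*(4 + r*I²)) = I*r + (-4 + (8 + 2*r*I²)) = I*r + (4 + 2*r*I²) = 4 + I*r + 2*r*I²)
J(-1, W) - 78*135 = (4 + 2*(-1) + 2*(-1)*2²) - 78*135 = (4 - 2 + 2*(-1)*4) - 10530 = (4 - 2 - 8) - 10530 = -6 - 10530 = -10536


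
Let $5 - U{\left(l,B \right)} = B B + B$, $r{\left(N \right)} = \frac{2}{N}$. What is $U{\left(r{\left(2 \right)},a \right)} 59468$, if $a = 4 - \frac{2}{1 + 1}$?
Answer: $-416276$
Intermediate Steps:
$a = 3$ ($a = 4 - \frac{2}{2} = 4 - 1 = 3$)
$U{\left(l,B \right)} = 5 - B - B^{2}$ ($U{\left(l,B \right)} = 5 - \left(B B + B\right) = 5 - \left(B^{2} + B\right) = 5 - \left(B + B^{2}\right) = 5 - B - B^{2}$)
$U{\left(r{\left(2 \right)},a \right)} 59468 = \left(5 - 3 - 3^{2}\right) 59468 = \left(5 - 3 - 9\right) 59468 = \left(-7\right) 59468 = -416276$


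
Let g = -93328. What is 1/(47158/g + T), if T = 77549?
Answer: 2456/190459103 ≈ 1.2895e-5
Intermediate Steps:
1/(47158/g + T) = 1/(47158/(-93328) + 77549) = 1/(47158*(-1/93328) + 77549) = 1/(-1241/2456 + 77549) = 1/(190459103/2456) = 2456/190459103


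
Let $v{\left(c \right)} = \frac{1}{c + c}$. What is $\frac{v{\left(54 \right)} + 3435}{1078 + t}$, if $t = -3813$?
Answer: $- \frac{370981}{295380} \approx -1.2559$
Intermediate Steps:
$v{\left(c \right)} = \frac{1}{2 c}$
$\frac{v{\left(54 \right)} + 3435}{1078 + t} = \frac{\frac{1}{2 \cdot 54} + 3435}{1078 - 3813} = \frac{\frac{1}{2} \cdot \frac{1}{54} + 3435}{-2735} = \left(\frac{1}{108} + 3435\right) \left(- \frac{1}{2735}\right) = \frac{370981}{108} \left(- \frac{1}{2735}\right) = - \frac{370981}{295380}$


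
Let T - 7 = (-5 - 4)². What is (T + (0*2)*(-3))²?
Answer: 7744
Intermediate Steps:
T = 88 (T = 7 + (-5 - 4)² = 7 + (-9)² = 7 + 81 = 88)
(T + (0*2)*(-3))² = (88 + (0*2)*(-3))² = (88 + 0*(-3))² = (88 + 0)² = 88² = 7744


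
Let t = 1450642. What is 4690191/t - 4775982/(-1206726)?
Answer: 2098002584185/291754569682 ≈ 7.1910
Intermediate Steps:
4690191/t - 4775982/(-1206726) = 4690191/1450642 - 4775982/(-1206726) = 4690191*(1/1450642) - 4775982*(-1/1206726) = 4690191/1450642 + 795997/201121 = 2098002584185/291754569682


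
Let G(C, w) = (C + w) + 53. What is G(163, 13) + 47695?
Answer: 47924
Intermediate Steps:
G(C, w) = 53 + C + w
G(163, 13) + 47695 = (53 + 163 + 13) + 47695 = 229 + 47695 = 47924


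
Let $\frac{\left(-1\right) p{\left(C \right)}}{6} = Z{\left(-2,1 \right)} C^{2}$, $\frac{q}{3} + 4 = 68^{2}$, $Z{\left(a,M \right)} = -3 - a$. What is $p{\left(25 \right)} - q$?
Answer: $-10110$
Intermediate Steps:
$q = 13860$ ($q = -12 + 3 \cdot 68^{2} = -12 + 3 \cdot 4624 = -12 + 13872 = 13860$)
$p{\left(C \right)} = 6 C^{2}$ ($p{\left(C \right)} = - 6 \left(-3 - -2\right) C^{2} = - 6 \left(-3 + 2\right) C^{2} = - 6 \left(- C^{2}\right) = 6 C^{2}$)
$p{\left(25 \right)} - q = 6 \cdot 25^{2} - 13860 = 6 \cdot 625 - 13860 = 3750 - 13860 = -10110$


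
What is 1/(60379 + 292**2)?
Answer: 1/145643 ≈ 6.8661e-6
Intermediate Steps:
1/(60379 + 292**2) = 1/(60379 + 85264) = 1/145643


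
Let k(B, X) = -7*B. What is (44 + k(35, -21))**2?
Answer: 40401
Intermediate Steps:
(44 + k(35, -21))**2 = (44 - 7*35)**2 = (44 - 245)**2 = (-201)**2 = 40401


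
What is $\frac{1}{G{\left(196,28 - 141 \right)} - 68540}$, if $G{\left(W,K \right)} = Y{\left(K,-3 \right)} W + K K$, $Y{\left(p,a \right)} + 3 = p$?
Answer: $- \frac{1}{78507} \approx -1.2738 \cdot 10^{-5}$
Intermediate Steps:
$Y{\left(p,a \right)} = -3 + p$
$G{\left(W,K \right)} = K^{2} + W \left(-3 + K\right)$ ($G{\left(W,K \right)} = \left(-3 + K\right) W + K K = W \left(-3 + K\right) + K^{2} = K^{2} + W \left(-3 + K\right)$)
$\frac{1}{G{\left(196,28 - 141 \right)} - 68540} = \frac{1}{\left(\left(28 - 141\right)^{2} + 196 \left(-3 + \left(28 - 141\right)\right)\right) - 68540} = \frac{1}{\left(\left(-113\right)^{2} + 196 \left(-3 - 113\right)\right) - 68540} = \frac{1}{\left(12769 + 196 \left(-116\right)\right) - 68540} = \frac{1}{\left(12769 - 22736\right) - 68540} = \frac{1}{-9967 - 68540} = \frac{1}{-78507} = - \frac{1}{78507}$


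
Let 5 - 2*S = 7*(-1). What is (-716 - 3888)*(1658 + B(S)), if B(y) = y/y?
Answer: -7638036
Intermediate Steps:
S = 6 (S = 5/2 - 7*(-1)/2 = 5/2 - ½*(-7) = 5/2 + 7/2 = 6)
B(y) = 1
(-716 - 3888)*(1658 + B(S)) = (-716 - 3888)*(1658 + 1) = -4604*1659 = -7638036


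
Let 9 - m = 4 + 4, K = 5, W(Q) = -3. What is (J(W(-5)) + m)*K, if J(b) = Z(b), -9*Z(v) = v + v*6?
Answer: 50/3 ≈ 16.667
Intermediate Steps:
Z(v) = -7*v/9 (Z(v) = -(v + v*6)/9 = -(v + 6*v)/9 = -7*v/9)
m = 1 (m = 9 - (4 + 4) = 9 - 1*8 = 9 - 8 = 1)
J(b) = -7*b/9
(J(W(-5)) + m)*K = (-7/9*(-3) + 1)*5 = (7/3 + 1)*5 = (10/3)*5 = 50/3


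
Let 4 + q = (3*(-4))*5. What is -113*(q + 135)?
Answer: -8023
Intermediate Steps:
q = -64 (q = -4 + (3*(-4))*5 = -4 - 12*5 = -4 - 60 = -64)
-113*(q + 135) = -113*(-64 + 135) = -113*71 = -8023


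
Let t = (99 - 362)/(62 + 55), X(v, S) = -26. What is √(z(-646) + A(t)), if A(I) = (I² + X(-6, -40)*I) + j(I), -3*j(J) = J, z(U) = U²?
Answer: 2*√1428379549/117 ≈ 646.05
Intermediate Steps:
j(J) = -J/3
t = -263/117 ≈ -2.2479
A(I) = I² - 79*I/3 (A(I) = (I² - 26*I) - I/3 = I² - 79*I/3)
√(z(-646) + A(t)) = √((-646)² + (⅓)*(-263/117)*(-79 + 3*(-263/117))) = √(417316 + (⅓)*(-263/117)*(-79 - 263/39)) = √(417316 + (⅓)*(-263/117)*(-3344/39)) = √(417316 + 879472/13689) = √(5713518196/13689) = 2*√1428379549/117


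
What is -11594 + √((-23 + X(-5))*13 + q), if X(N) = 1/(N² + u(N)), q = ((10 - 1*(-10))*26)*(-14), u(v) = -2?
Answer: -11594 + 4*I*√250562/23 ≈ -11594.0 + 87.054*I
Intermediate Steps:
q = -7280 (q = ((10 + 10)*26)*(-14) = (20*26)*(-14) = 520*(-14) = -7280)
X(N) = 1/(-2 + N²) (X(N) = 1/(N² - 2) = 1/(-2 + N²))
-11594 + √((-23 + X(-5))*13 + q) = -11594 + √((-23 + 1/(-2 + (-5)²))*13 - 7280) = -11594 + √((-23 + 1/(-2 + 25))*13 - 7280) = -11594 + √((-23 + 1/23)*13 - 7280) = -11594 + √(-528/23*13 - 7280) = -11594 + √(-6864/23 - 7280) = -11594 + √(-174304/23) = -11594 + 4*I*√250562/23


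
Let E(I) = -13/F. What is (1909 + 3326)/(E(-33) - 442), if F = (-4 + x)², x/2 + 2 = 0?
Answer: -335040/28301 ≈ -11.838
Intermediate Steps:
x = -4 (x = -4 + 2*0 = -4 + 0 = -4)
F = 64 (F = (-4 - 4)² = (-8)² = 64)
E(I) = -13/64
(1909 + 3326)/(E(-33) - 442) = (1909 + 3326)/(-13/64 - 442) = 5235/(-28301/64) = 5235*(-64/28301) = -335040/28301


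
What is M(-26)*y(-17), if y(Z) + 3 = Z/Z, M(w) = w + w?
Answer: 104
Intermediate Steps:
M(w) = 2*w
y(Z) = -2 (y(Z) = -3 + Z/Z = -3 + 1 = -2)
M(-26)*y(-17) = (2*(-26))*(-2) = -52*(-2) = 104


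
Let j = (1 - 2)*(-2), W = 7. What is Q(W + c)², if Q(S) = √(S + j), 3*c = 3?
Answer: 10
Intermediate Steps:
c = 1 (c = (⅓)*3 = 1)
j = 2 (j = -1*(-2) = 2)
Q(S) = √(2 + S) (Q(S) = √(S + 2) = √(2 + S))
Q(W + c)² = (√(2 + (7 + 1)))² = (√(2 + 8))² = (√10)² = 10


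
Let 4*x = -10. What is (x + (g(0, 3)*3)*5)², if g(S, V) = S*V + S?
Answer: 25/4 ≈ 6.2500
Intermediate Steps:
x = -5/2 (x = (¼)*(-10) = -5/2 ≈ -2.5000)
g(S, V) = S + S*V
(x + (g(0, 3)*3)*5)² = (-5/2 + ((0*(1 + 3))*3)*5)² = (-5/2 + ((0*4)*3)*5)² = (-5/2 + (0*3)*5)² = (-5/2 + 0*5)² = (-5/2 + 0)² = (-5/2)² = 25/4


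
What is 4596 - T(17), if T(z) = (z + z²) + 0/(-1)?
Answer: 4290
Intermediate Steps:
T(z) = z + z² (T(z) = (z + z²) + 0*(-1) = (z + z²) + 0 = z + z²)
4596 - T(17) = 4596 - 17*(1 + 17) = 4596 - 17*18 = 4596 - 1*306 = 4596 - 306 = 4290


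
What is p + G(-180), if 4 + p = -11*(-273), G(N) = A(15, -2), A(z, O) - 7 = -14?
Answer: 2992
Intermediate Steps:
A(z, O) = -7 (A(z, O) = 7 - 14 = -7)
G(N) = -7
p = 2999 (p = -4 - 11*(-273) = -4 + 3003 = 2999)
p + G(-180) = 2999 - 7 = 2992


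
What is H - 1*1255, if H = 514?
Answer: -741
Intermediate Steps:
H - 1*1255 = 514 - 1*1255 = 514 - 1255 = -741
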